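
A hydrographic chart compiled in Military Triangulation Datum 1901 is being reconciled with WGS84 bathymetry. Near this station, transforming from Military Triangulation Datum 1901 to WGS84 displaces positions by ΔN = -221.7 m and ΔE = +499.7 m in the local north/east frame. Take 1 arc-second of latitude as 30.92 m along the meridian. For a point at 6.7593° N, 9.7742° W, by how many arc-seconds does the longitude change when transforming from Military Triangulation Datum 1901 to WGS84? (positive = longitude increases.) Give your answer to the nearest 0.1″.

At latitude 6.7593°, cos φ = 0.993049.
1″ of longitude at this latitude = 30.92 × cos φ = 30.7051 m, so Δλ = 499.7 / 30.7051 = 16.274″.

Δλ = 16.3″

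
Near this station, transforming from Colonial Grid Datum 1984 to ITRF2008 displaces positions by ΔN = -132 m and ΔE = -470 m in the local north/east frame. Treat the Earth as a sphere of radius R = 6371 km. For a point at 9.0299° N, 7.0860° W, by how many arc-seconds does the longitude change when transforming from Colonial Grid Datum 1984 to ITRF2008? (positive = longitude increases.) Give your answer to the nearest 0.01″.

At latitude 9.0299°, cos φ = 0.987607.
One radian of longitude at latitude φ spans R cos φ, so Δλ = ΔE / (R cos φ) = -470.0 / (6371000 × 0.987607) = -7.4698e-05 rad = -15.407″.

Δλ = -15.41″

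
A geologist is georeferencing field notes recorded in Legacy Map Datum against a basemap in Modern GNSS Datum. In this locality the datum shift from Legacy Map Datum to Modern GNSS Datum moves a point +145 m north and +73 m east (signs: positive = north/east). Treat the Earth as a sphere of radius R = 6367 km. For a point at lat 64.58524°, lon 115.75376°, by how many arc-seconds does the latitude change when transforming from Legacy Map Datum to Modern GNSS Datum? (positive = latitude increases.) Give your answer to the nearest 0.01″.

On a sphere of radius R, 1 rad of latitude = R, so Δφ = ΔN / R = 145.0 / 6367000 = 2.2774e-05 rad = 4.697″.

Δφ = 4.70″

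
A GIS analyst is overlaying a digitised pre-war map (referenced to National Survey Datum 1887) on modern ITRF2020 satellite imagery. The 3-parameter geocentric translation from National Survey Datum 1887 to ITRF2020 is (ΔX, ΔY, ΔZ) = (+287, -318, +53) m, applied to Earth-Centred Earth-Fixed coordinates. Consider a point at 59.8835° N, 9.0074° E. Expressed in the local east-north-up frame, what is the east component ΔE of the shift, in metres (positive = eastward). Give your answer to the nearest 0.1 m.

ΔE = -359.0 m

At φ = 59.8835°, λ = 9.0074°: sin φ = 0.865007, cos φ = 0.501760, sin λ = 0.156562, cos λ = 0.987668.
ΔE = −sin λ·ΔX + cos λ·ΔY = −(0.156562)·(287) + (0.987668)·(-318) = -359.01 m.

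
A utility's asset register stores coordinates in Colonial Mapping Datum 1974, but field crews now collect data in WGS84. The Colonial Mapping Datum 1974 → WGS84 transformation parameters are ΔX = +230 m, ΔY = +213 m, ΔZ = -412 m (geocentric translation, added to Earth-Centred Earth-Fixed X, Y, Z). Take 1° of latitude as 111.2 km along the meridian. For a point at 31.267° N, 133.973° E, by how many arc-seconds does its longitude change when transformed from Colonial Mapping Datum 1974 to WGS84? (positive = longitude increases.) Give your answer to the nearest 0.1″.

Δλ = -11.9″

sin φ = 0.519027, cos φ = 0.854758, sin λ = 0.719667, cos λ = -0.694319.
East component: ΔE = −sin λ·ΔX + cos λ·ΔY = −(0.719667)(230) + (-0.694319)(213) = -313.41 m.
1° of latitude spans 111200 m; at latitude φ, 1° of longitude spans that × cos φ = 95049.1 m, so Δλ = -313.41 / 95049.1 × 3600 = -11.871″.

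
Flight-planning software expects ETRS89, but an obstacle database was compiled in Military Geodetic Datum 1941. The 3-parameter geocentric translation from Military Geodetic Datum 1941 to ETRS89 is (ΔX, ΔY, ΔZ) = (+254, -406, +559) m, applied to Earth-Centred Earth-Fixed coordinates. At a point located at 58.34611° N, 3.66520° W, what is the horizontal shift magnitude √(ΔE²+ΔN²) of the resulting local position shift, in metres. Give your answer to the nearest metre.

393 m

The local east axis at (φ, λ) is (−sin λ, cos λ, 0), so ΔE = −sin(-3.66520°)·254 + cos(-3.66520°)·(-406) = -388.93 m.
The local north axis is (−sin φ cos λ, −sin φ sin λ, cos φ), giving ΔN = -215.771 − 22.093 + 293.356 = 55.49 m.
Horizontal magnitude = √(ΔE² + ΔN²) = √((-388.93)² + 55.49²) = 392.87 m.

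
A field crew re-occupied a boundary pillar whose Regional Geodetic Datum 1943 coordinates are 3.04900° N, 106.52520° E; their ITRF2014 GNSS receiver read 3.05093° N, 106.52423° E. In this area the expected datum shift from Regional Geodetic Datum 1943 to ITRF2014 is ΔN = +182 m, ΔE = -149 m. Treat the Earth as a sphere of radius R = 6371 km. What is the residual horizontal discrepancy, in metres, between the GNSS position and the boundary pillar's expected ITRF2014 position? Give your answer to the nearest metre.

Observed coordinate differences: Δφ = +0.00193°, Δλ = -0.00097°.
Converting to metres (1° lat = 111195 m, cos φ = 0.998584): observed ΔN = 214.6 m, observed ΔE = -107.7 m.
Subtracting the expected shift leaves a residual of 214.6 − (182) = 32.6 m north and -107.7 − (-149) = 41.3 m east.
Residual distance = √(32.6² + 41.3²) = 52.6 m.

53 m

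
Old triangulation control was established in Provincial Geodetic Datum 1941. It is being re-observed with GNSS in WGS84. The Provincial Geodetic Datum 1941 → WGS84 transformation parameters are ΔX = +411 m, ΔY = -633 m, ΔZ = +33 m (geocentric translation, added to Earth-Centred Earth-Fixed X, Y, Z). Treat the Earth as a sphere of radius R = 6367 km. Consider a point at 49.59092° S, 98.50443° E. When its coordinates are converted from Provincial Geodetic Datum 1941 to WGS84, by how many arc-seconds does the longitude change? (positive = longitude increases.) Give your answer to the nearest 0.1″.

Δλ = -15.6″

sin φ = -0.761436, cos φ = 0.648241, sin λ = 0.989004, cos λ = -0.147886.
East component: ΔE = −sin λ·ΔX + cos λ·ΔY = −(0.989004)(411) + (-0.147886)(-633) = -312.87 m.
1° of latitude spans πR/180 = 111125 m; at latitude φ, 1° of longitude spans that × cos φ = 72035.8 m, so Δλ = -312.87 / 72035.8 × 3600 = -15.636″.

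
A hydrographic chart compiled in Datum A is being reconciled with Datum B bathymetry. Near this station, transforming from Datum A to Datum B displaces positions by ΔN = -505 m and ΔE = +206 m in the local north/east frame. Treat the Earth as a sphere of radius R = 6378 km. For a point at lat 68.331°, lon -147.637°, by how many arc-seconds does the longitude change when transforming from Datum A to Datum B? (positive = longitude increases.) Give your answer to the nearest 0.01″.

At latitude 68.331°, cos φ = 0.369244.
One radian of longitude at latitude φ spans R cos φ, so Δλ = ΔE / (R cos φ) = 206.0 / (6378000 × 0.369244) = 8.7472e-05 rad = 18.042″.

Δλ = 18.04″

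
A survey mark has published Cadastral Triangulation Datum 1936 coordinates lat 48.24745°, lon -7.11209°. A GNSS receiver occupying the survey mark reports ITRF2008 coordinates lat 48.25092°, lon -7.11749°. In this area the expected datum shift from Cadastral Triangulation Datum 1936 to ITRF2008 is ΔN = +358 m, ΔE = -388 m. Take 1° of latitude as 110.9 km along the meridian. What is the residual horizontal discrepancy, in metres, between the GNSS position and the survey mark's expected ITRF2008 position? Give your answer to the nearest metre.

Observed coordinate differences: Δφ = +0.00347°, Δλ = -0.00540°.
Converting to metres (1° lat = 110900 m, cos φ = 0.665915): observed ΔN = 384.8 m, observed ΔE = -398.8 m.
Subtracting the expected shift leaves a residual of 384.8 − (358) = 26.8 m north and -398.8 − (-388) = -10.8 m east.
Residual distance = √(26.8² + (-10.8)²) = 28.9 m.

29 m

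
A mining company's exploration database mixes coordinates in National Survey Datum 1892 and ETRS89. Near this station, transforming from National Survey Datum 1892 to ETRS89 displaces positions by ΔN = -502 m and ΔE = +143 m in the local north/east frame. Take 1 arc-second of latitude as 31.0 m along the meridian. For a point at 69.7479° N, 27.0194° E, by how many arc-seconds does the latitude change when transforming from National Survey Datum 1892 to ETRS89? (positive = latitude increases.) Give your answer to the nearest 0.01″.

1″ of latitude = 31.00 m, so Δφ = -502.0 / 31.00 = -16.194″.

Δφ = -16.19″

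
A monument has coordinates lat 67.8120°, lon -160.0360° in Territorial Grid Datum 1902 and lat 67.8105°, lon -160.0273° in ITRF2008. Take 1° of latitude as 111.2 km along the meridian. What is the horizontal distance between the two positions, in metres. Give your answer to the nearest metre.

Δφ = 67.8105° − 67.8120° = -0.0015°; Δλ = -160.0273° − -160.0360° = +0.0087°.
ΔN = Δφ × 111200 = -166.8 m; ΔE = Δλ × 111200 × cos(67.8120°) = +0.0087 × 111200 × 0.377647 = 365.4 m.
Distance = √(ΔE² + ΔN²) = √(365.4² + (-166.8)²) = 401.6 m.

402 m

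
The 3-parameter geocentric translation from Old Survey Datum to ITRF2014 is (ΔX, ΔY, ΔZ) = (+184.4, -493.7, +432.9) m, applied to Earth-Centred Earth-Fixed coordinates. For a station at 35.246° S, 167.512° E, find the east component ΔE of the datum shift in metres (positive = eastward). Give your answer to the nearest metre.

The local east axis at (φ, λ) is (−sin λ, cos λ, 0), so ΔE = −sin(167.512°)·184.4 + cos(167.512°)·(-493.7) = 442.15 m.

ΔE = 442 m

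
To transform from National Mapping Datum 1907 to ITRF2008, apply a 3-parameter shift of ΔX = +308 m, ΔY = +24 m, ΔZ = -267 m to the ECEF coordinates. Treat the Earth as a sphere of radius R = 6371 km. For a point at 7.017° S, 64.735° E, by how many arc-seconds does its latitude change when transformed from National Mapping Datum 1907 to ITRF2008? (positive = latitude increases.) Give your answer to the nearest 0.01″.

sin φ = -0.122164, cos φ = 0.992510, sin λ = 0.904343, cos λ = 0.426806.
North component: ΔN = −sin φ cos λ·ΔX − sin φ sin λ·ΔY + cos φ·ΔZ = −(-0.122164)(0.426806)(308) − (-0.122164)(0.904343)(24) + (0.992510)(-267) = -246.29 m.
1° of latitude spans πR/180 = 111195 m, so Δφ = -246.29 / 111195 × 3600 = -7.974″.

Δφ = -7.97″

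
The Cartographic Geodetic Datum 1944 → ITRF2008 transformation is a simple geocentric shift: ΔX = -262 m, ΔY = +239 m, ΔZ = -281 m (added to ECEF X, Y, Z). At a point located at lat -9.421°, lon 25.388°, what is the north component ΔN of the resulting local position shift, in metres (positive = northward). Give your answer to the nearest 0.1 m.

ΔN = -299.2 m

At φ = -9.421°, λ = 25.388°: sin φ = -0.163688, cos φ = 0.986512, sin λ = 0.428746, cos λ = 0.903425.
ΔN = −sin φ cos λ·ΔX − sin φ sin λ·ΔY + cos φ·ΔZ = −(-0.163688)(0.903425)(-262) − (-0.163688)(0.428746)(239) + (0.986512)(-281) = -299.18 m.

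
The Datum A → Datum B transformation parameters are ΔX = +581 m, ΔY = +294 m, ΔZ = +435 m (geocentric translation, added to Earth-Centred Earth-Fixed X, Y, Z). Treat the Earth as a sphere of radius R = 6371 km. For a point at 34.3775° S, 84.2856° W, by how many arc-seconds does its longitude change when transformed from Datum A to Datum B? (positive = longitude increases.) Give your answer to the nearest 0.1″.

Δλ = 23.8″

sin φ = -0.564643, cos φ = 0.825335, sin λ = -0.995031, cos λ = 0.099570.
East component: ΔE = −sin λ·ΔX + cos λ·ΔY = −(-0.995031)(581) + (0.099570)(294) = 607.39 m.
1° of latitude spans πR/180 = 111195 m; at latitude φ, 1° of longitude spans that × cos φ = 91773.1 m, so Δλ = 607.39 / 91773.1 × 3600 = 23.826″.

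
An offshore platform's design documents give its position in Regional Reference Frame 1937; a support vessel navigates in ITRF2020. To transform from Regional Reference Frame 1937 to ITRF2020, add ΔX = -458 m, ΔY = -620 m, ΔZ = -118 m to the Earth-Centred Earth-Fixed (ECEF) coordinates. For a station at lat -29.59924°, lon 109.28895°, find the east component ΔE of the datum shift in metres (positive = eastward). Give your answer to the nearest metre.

The local east axis at (φ, λ) is (−sin λ, cos λ, 0), so ΔE = −sin(109.28895°)·(-458) + cos(109.28895°)·(-620) = 637.10 m.

ΔE = 637 m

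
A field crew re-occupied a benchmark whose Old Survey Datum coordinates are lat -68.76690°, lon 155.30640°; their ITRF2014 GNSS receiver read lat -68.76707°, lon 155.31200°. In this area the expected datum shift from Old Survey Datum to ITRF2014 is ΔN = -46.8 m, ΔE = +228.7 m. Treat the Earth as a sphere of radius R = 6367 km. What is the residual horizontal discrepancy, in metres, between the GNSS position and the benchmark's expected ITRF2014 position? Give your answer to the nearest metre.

Observed coordinate differences: Δφ = -0.00017°, Δλ = +0.00560°.
Converting to metres (1° lat = 111125 m, cos φ = 0.362163): observed ΔN = -18.9 m, observed ΔE = 225.4 m.
Subtracting the expected shift leaves a residual of -18.9 − (-46.8) = 27.9 m north and 225.4 − (228.7) = -3.3 m east.
Residual distance = √(27.9² + (-3.3)²) = 28.1 m.

28 m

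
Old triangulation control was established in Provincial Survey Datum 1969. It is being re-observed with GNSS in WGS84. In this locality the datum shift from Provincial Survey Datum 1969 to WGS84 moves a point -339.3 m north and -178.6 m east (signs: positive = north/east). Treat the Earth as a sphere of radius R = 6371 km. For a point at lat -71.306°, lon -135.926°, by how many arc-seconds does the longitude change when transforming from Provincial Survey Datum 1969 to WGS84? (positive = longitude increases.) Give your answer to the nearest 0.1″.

Δλ = -18.0″

At latitude -71.306°, cos φ = 0.320514.
One radian of longitude at latitude φ spans R cos φ, so Δλ = ΔE / (R cos φ) = -178.6 / (6371000 × 0.320514) = -8.7464e-05 rad = -18.041″.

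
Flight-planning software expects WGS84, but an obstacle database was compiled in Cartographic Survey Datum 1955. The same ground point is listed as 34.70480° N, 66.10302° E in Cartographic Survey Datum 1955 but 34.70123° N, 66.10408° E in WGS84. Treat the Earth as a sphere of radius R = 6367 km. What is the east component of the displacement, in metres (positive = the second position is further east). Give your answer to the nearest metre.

ΔE = 97 m

Δφ = 34.70123° − 34.70480° = -0.00357°; Δλ = 66.10408° − 66.10302° = +0.00106°.
1° along a meridian = πR/180 = 111125 m.
ΔN = Δφ × 111125 = -396.7 m; ΔE = Δλ × 111125 × cos(34.70480°) = +0.00106 × 111125 × 0.822096 = 96.8 m.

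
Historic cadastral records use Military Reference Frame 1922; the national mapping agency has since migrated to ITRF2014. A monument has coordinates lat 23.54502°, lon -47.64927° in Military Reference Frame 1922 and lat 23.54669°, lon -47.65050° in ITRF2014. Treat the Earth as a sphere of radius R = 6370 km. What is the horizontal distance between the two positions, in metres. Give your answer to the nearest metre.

Δφ = 23.54669° − 23.54502° = +0.00167°; Δλ = -47.65050° − -47.64927° = -0.00123°.
1° along a meridian = πR/180 = 111177 m.
ΔN = Δφ × 111177 = 185.7 m; ΔE = Δλ × 111177 × cos(23.54502°) = -0.00123 × 111177 × 0.916746 = -125.4 m.
Distance = √(ΔE² + ΔN²) = √((-125.4)² + 185.7²) = 224.0 m.

224 m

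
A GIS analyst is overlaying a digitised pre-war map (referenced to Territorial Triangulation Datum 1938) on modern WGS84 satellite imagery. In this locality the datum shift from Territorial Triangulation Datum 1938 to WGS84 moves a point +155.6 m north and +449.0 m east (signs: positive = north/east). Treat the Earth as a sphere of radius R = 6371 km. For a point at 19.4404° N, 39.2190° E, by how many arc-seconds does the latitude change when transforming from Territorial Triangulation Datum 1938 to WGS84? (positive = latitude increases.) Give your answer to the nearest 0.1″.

Δφ = 5.0″

On a sphere of radius R, 1 rad of latitude = R, so Δφ = ΔN / R = 155.6 / 6371000 = 2.4423e-05 rad = 5.038″.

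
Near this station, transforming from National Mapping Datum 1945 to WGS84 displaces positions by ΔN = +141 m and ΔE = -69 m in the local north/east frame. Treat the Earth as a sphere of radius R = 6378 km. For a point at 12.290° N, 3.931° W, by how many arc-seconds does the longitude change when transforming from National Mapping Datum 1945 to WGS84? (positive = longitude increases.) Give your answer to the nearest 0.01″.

Δλ = -2.28″

At latitude 12.290°, cos φ = 0.977083.
One radian of longitude at latitude φ spans R cos φ, so Δλ = ΔE / (R cos φ) = -69.0 / (6378000 × 0.977083) = -1.1072e-05 rad = -2.284″.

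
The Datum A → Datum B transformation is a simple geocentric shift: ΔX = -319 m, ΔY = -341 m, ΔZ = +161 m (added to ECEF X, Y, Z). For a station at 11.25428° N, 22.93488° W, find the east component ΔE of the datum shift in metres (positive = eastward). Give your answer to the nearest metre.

ΔE = -438 m

The local east axis at (φ, λ) is (−sin λ, cos λ, 0), so ΔE = −sin(-22.93488°)·(-319) + cos(-22.93488°)·(-341) = -438.35 m.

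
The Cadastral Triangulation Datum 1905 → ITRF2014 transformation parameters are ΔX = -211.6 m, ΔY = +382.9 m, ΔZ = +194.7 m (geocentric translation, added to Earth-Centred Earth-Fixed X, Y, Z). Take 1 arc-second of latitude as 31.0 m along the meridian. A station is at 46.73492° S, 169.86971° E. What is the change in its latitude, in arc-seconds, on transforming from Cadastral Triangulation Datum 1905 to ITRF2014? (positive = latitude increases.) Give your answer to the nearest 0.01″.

sin φ = -0.728191, cos φ = 0.685375, sin λ = 0.175887, cos λ = -0.984410.
North component: ΔN = −sin φ cos λ·ΔX − sin φ sin λ·ΔY + cos φ·ΔZ = −(-0.728191)(-0.984410)(-211.6) − (-0.728191)(0.175887)(382.9) + (0.685375)(194.7) = 334.17 m.
1° of latitude spans 3600 × 31.00 = 111600 m, so Δφ = 334.17 / 111600 × 3600 = 10.780″.

Δφ = 10.78″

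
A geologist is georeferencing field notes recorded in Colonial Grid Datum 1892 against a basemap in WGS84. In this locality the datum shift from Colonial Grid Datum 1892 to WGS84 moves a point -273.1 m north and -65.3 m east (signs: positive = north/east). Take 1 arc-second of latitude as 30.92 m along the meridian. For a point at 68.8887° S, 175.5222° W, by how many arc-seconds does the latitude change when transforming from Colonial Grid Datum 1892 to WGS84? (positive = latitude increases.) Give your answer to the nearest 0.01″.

1″ of latitude = 30.92 m, so Δφ = -273.1 / 30.92 = -8.832″.

Δφ = -8.83″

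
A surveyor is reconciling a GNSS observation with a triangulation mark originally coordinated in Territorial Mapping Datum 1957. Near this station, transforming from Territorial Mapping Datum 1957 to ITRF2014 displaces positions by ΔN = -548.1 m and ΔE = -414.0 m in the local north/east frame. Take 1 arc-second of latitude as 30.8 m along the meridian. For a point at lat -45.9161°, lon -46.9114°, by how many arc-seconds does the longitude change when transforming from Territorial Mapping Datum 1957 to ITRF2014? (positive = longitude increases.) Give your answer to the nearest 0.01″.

Δλ = -19.32″

At latitude -45.9161°, cos φ = 0.695711.
1″ of longitude at this latitude = 30.80 × cos φ = 21.4279 m, so Δλ = -414.0 / 21.4279 = -19.321″.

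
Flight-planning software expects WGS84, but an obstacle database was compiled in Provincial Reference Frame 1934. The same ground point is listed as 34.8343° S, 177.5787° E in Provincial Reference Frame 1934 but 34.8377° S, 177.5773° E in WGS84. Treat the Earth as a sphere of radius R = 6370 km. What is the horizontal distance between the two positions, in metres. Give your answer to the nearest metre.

Δφ = -34.8377° − -34.8343° = -0.0034°; Δλ = 177.5773° − 177.5787° = -0.0014°.
1° along a meridian = πR/180 = 111177 m.
ΔN = Δφ × 111177 = -378.0 m; ΔE = Δλ × 111177 × cos(-34.8343°) = -0.0014 × 111177 × 0.820807 = -127.8 m.
Distance = √(ΔE² + ΔN²) = √((-127.8)² + (-378.0)²) = 399.0 m.

399 m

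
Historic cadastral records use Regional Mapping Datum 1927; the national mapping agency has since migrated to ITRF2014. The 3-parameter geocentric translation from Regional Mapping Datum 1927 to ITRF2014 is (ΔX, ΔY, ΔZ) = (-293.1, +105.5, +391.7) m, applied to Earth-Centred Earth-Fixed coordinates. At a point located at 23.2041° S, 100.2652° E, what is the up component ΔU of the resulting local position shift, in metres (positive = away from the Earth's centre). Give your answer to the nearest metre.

ΔU = -11 m

The local up (radial) axis is (cos φ cos λ, cos φ sin λ, sin φ), giving ΔU = 48.007 + 95.414 − 154.333 = -10.91 m.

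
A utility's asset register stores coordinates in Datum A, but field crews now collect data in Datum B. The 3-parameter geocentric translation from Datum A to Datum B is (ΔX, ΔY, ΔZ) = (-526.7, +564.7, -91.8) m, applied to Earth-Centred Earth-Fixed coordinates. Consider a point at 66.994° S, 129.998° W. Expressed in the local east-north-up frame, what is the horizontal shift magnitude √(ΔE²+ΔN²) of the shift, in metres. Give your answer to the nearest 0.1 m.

776.2 m

The local east axis at (φ, λ) is (−sin λ, cos λ, 0), so ΔE = −sin(-129.998°)·(-526.7) + cos(-129.998°)·564.7 = -766.45 m.
The local north axis is (−sin φ cos λ, −sin φ sin λ, cos φ), giving ΔN = 311.616 − 398.191 − 35.878 = -122.45 m.
Horizontal magnitude = √(ΔE² + ΔN²) = √((-766.45)² + (-122.45)²) = 776.17 m.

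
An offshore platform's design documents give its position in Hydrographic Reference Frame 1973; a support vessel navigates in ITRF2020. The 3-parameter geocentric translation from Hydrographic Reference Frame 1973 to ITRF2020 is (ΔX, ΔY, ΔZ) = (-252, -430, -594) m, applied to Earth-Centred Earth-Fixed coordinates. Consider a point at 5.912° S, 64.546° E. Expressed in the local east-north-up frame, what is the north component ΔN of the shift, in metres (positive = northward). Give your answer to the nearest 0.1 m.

ΔN = -642.0 m

The local north axis is (−sin φ cos λ, −sin φ sin λ, cos φ), giving ΔN = -11.156 − 39.991 − 590.841 = -641.99 m.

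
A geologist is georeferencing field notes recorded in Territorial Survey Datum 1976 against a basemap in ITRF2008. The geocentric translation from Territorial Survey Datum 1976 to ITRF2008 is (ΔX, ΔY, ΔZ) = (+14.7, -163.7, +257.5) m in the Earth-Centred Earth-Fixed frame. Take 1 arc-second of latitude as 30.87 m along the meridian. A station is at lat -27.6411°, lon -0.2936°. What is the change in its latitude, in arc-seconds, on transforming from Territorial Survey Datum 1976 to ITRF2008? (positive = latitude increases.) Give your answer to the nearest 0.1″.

sin φ = -0.463932, cos φ = 0.885871, sin λ = -0.005124, cos λ = 0.999987.
North component: ΔN = −sin φ cos λ·ΔX − sin φ sin λ·ΔY + cos φ·ΔZ = −(-0.463932)(0.999987)(14.7) − (-0.463932)(-0.005124)(-163.7) + (0.885871)(257.5) = 235.32 m.
1° of latitude spans 3600 × 30.87 = 111132 m, so Δφ = 235.32 / 111132 × 3600 = 7.623″.

Δφ = 7.6″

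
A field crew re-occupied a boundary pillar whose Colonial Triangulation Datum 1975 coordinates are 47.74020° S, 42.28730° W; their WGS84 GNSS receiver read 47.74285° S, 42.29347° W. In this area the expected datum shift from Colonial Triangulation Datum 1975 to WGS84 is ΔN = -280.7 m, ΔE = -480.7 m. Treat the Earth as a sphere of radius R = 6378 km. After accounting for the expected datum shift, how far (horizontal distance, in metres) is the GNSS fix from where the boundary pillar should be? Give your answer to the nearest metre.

Observed coordinate differences: Δφ = -0.00265°, Δλ = -0.00617°.
Converting to metres (1° lat = 111317 m, cos φ = 0.672493): observed ΔN = -295.0 m, observed ΔE = -461.9 m.
Subtracting the expected shift leaves a residual of -295.0 − (-280.7) = -14.3 m north and -461.9 − (-480.7) = 18.8 m east.
Residual distance = √((-14.3)² + 18.8²) = 23.6 m.

24 m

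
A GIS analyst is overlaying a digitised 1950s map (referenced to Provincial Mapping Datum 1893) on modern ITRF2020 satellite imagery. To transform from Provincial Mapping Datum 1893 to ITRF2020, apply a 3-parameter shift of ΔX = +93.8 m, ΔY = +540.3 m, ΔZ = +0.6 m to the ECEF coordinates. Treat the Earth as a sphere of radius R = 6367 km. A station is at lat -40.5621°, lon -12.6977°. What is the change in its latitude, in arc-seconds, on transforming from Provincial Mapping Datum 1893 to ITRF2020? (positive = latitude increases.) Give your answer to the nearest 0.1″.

sin φ = -0.650272, cos φ = 0.759702, sin λ = -0.219807, cos λ = 0.975543.
North component: ΔN = −sin φ cos λ·ΔX − sin φ sin λ·ΔY + cos φ·ΔZ = −(-0.650272)(0.975543)(93.8) − (-0.650272)(-0.219807)(540.3) + (0.759702)(0.6) = -17.27 m.
1° of latitude spans πR/180 = 111125 m, so Δφ = -17.27 / 111125 × 3600 = -0.559″.

Δφ = -0.6″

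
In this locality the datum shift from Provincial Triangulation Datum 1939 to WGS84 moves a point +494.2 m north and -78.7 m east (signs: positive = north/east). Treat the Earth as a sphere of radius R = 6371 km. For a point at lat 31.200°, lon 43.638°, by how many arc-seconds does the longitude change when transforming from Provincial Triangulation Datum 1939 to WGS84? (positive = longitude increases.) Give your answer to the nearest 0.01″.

Δλ = -2.98″

At latitude 31.200°, cos φ = 0.855364.
One radian of longitude at latitude φ spans R cos φ, so Δλ = ΔE / (R cos φ) = -78.7 / (6371000 × 0.855364) = -1.4442e-05 rad = -2.979″.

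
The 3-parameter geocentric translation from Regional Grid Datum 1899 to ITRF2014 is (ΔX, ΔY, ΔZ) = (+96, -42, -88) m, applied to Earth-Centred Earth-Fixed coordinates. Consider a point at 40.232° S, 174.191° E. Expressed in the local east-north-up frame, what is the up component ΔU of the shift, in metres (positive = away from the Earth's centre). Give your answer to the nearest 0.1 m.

At φ = -40.232°, λ = 174.191°: sin φ = -0.645884, cos φ = 0.763435, sin λ = 0.101213, cos λ = -0.994865.
ΔU = cos φ cos λ·ΔX + cos φ sin λ·ΔY + sin φ·ΔZ = (0.763435)(-0.994865)(96) + (0.763435)(0.101213)(-42) + (-0.645884)(-88) = -19.32 m.

ΔU = -19.3 m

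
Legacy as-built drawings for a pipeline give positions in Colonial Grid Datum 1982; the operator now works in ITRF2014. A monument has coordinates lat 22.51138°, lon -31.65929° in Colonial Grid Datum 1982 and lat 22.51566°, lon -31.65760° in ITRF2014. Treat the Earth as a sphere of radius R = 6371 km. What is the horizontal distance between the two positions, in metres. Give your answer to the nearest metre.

Δφ = 22.51566° − 22.51138° = +0.00428°; Δλ = -31.65760° − -31.65929° = +0.00169°.
1° along a meridian = πR/180 = 111195 m.
ΔN = Δφ × 111195 = 475.9 m; ΔE = Δλ × 111195 × cos(22.51138°) = +0.00169 × 111195 × 0.923804 = 173.6 m.
Distance = √(ΔE² + ΔN²) = √(173.6² + 475.9²) = 506.6 m.

507 m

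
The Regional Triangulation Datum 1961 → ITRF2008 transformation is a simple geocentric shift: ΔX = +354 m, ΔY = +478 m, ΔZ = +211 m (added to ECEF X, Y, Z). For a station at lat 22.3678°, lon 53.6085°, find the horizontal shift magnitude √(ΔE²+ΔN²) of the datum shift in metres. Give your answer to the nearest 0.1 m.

31.3 m

The local east axis at (φ, λ) is (−sin λ, cos λ, 0), so ΔE = −sin(53.6085°)·354 + cos(53.6085°)·478 = -1.37 m.
The local north axis is (−sin φ cos λ, −sin φ sin λ, cos φ), giving ΔN = -79.926 − 146.429 + 195.124 = -31.23 m.
Horizontal magnitude = √(ΔE² + ΔN²) = √((-1.37)² + (-31.23)²) = 31.26 m.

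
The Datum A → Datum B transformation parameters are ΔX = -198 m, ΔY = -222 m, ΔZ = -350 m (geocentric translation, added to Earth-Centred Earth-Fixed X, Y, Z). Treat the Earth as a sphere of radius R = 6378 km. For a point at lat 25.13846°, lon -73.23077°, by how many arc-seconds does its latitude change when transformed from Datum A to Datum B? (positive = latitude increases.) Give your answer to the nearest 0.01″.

sin φ = 0.424807, cos φ = 0.905284, sin λ = -0.957475, cos λ = 0.288518.
North component: ΔN = −sin φ cos λ·ΔX − sin φ sin λ·ΔY + cos φ·ΔZ = −(0.424807)(0.288518)(-198) − (0.424807)(-0.957475)(-222) + (0.905284)(-350) = -382.88 m.
1° of latitude spans πR/180 = 111317 m, so Δφ = -382.88 / 111317 × 3600 = -12.382″.

Δφ = -12.38″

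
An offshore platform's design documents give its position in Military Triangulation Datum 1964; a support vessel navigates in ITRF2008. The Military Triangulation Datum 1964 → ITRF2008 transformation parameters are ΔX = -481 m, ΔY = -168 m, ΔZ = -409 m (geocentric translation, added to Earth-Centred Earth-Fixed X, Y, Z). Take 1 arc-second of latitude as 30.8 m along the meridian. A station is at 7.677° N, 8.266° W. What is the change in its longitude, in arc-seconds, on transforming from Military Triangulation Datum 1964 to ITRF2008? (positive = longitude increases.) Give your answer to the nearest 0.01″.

Δλ = -7.71″

sin φ = 0.133588, cos φ = 0.991037, sin λ = -0.143769, cos λ = 0.989611.
East component: ΔE = −sin λ·ΔX + cos λ·ΔY = −(-0.143769)(-481) + (0.989611)(-168) = -235.41 m.
1° of latitude spans 3600 × 30.80 = 110880 m; at latitude φ, 1° of longitude spans that × cos φ = 109886.2 m, so Δλ = -235.41 / 109886.2 × 3600 = -7.712″.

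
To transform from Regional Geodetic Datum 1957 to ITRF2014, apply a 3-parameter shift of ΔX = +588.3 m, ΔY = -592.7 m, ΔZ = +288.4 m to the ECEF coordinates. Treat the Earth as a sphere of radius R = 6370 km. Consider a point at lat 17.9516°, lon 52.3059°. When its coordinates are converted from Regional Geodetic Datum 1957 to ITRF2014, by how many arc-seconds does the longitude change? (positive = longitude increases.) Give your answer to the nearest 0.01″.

sin φ = 0.308213, cos φ = 0.951317, sin λ = 0.791287, cos λ = 0.611446.
East component: ΔE = −sin λ·ΔX + cos λ·ΔY = −(0.791287)(588.3) + (0.611446)(-592.7) = -827.92 m.
1° of latitude spans πR/180 = 111177 m; at latitude φ, 1° of longitude spans that × cos φ = 105765.0 m, so Δλ = -827.92 / 105765.0 × 3600 = -28.180″.

Δλ = -28.18″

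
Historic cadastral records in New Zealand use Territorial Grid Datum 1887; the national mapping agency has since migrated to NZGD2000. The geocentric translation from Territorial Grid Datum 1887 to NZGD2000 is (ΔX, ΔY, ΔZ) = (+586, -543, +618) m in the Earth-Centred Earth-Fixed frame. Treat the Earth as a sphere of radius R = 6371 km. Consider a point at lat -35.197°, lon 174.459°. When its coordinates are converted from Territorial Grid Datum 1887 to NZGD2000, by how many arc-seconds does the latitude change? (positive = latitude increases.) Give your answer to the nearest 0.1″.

sin φ = -0.576390, cos φ = 0.817175, sin λ = 0.096558, cos λ = -0.995327.
North component: ΔN = −sin φ cos λ·ΔX − sin φ sin λ·ΔY + cos φ·ΔZ = −(-0.576390)(-0.995327)(586) − (-0.576390)(0.096558)(-543) + (0.817175)(618) = 138.61 m.
1° of latitude spans πR/180 = 111195 m, so Δφ = 138.61 / 111195 × 3600 = 4.487″.

Δφ = 4.5″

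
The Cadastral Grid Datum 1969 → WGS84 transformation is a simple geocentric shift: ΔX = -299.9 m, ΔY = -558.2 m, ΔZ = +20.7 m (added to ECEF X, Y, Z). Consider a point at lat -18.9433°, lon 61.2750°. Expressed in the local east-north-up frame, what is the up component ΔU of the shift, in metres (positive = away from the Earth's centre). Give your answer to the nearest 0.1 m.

The local up (radial) axis is (cos φ cos λ, cos φ sin λ, sin φ), giving ΔU = -136.328 − 462.994 − 6.720 = -606.04 m.

ΔU = -606.0 m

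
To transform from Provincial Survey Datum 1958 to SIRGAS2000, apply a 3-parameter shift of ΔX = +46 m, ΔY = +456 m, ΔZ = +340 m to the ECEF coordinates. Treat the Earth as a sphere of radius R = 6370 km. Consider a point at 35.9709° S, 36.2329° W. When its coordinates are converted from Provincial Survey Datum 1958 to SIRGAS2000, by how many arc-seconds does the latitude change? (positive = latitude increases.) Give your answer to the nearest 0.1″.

Δφ = 4.5″

sin φ = -0.587374, cos φ = 0.809315, sin λ = -0.591069, cos λ = 0.806621.
North component: ΔN = −sin φ cos λ·ΔX − sin φ sin λ·ΔY + cos φ·ΔZ = −(-0.587374)(0.806621)(46) − (-0.587374)(-0.591069)(456) + (0.809315)(340) = 138.65 m.
1° of latitude spans πR/180 = 111177 m, so Δφ = 138.65 / 111177 × 3600 = 4.490″.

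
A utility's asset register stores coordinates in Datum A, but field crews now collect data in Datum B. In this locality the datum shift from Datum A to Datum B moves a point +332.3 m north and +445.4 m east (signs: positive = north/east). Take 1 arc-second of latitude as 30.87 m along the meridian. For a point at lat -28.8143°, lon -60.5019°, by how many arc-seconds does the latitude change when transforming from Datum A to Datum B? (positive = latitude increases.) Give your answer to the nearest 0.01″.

Δφ = 10.76″

1″ of latitude = 30.87 m, so Δφ = 332.3 / 30.87 = 10.764″.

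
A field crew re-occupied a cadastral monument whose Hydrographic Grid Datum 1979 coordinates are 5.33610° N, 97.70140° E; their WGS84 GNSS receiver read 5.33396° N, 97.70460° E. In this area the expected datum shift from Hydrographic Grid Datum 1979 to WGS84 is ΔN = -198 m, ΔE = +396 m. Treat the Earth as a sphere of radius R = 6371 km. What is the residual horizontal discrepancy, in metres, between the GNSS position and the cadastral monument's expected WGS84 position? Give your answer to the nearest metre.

Observed coordinate differences: Δφ = -0.00214°, Δλ = +0.00320°.
Converting to metres (1° lat = 111195 m, cos φ = 0.995666): observed ΔN = -238.0 m, observed ΔE = 354.3 m.
Subtracting the expected shift leaves a residual of -238.0 − (-198) = -40.0 m north and 354.3 − (396) = -41.7 m east.
Residual distance = √((-40.0)² + (-41.7)²) = 57.8 m.

58 m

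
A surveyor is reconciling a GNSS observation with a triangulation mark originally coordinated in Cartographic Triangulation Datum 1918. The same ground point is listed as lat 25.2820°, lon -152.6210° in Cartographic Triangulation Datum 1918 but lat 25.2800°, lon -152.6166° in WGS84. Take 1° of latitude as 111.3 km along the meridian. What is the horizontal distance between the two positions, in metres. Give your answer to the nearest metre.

496 m

Δφ = 25.2800° − 25.2820° = -0.0020°; Δλ = -152.6166° − -152.6210° = +0.0044°.
ΔN = Δφ × 111300 = -222.6 m; ΔE = Δλ × 111300 × cos(25.2820°) = +0.0044 × 111300 × 0.904217 = 442.8 m.
Distance = √(ΔE² + ΔN²) = √(442.8² + (-222.6)²) = 495.6 m.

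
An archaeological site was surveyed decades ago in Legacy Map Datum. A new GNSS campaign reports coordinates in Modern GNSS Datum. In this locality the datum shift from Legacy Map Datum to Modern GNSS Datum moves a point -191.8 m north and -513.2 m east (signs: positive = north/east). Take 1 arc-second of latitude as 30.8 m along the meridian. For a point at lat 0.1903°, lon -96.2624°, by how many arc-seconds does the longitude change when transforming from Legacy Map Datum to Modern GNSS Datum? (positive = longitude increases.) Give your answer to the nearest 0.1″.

Δλ = -16.7″

At latitude 0.1903°, cos φ = 0.999994.
1″ of longitude at this latitude = 30.80 × cos φ = 30.7998 m, so Δλ = -513.2 / 30.7998 = -16.662″.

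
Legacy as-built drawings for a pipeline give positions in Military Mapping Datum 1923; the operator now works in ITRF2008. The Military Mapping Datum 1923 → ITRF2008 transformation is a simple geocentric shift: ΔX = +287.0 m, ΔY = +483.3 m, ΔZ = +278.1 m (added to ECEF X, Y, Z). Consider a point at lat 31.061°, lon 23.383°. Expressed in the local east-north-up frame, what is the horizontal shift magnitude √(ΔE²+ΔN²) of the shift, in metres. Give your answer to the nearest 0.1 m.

329.7 m

At φ = 31.061°, λ = 23.383°: sin φ = 0.515950, cos φ = 0.856618, sin λ = 0.396876, cos λ = 0.917872.
ΔE = −sin λ·ΔX + cos λ·ΔY = −(0.396876)·(287.0) + (0.917872)·(483.3) = 329.70 m.
ΔN = −sin φ cos λ·ΔX − sin φ sin λ·ΔY + cos φ·ΔZ = −(0.515950)(0.917872)(287.0) − (0.515950)(0.396876)(483.3) + (0.856618)(278.1) = 3.34 m.
Horizontal magnitude = √(ΔE² + ΔN²) = √(329.70² + 3.34²) = 329.72 m.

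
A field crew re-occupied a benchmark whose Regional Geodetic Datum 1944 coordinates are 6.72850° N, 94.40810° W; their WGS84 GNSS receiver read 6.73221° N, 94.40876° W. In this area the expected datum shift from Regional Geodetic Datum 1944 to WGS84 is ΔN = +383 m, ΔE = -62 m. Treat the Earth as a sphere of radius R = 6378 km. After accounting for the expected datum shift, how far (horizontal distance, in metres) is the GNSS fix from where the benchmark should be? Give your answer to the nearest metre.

32 m

Observed coordinate differences: Δφ = +0.00371°, Δλ = -0.00066°.
Converting to metres (1° lat = 111317 m, cos φ = 0.993112): observed ΔN = 413.0 m, observed ΔE = -73.0 m.
Subtracting the expected shift leaves a residual of 413.0 − (383) = 30.0 m north and -73.0 − (-62) = -11.0 m east.
Residual distance = √(30.0² + (-11.0)²) = 31.9 m.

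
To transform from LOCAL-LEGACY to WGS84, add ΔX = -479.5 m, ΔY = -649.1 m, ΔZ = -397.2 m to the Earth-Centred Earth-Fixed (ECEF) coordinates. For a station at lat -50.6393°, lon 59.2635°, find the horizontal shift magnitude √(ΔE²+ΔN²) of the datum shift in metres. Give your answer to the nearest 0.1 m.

The local east axis at (φ, λ) is (−sin λ, cos λ, 0), so ΔE = −sin(59.2635°)·(-479.5) + cos(59.2635°)·(-649.1) = 80.39 m.
The local north axis is (−sin φ cos λ, −sin φ sin λ, cos φ), giving ΔN = -189.479 − 431.365 − 251.904 = -872.75 m.
Horizontal magnitude = √(ΔE² + ΔN²) = √(80.39² + (-872.75)²) = 876.44 m.

876.4 m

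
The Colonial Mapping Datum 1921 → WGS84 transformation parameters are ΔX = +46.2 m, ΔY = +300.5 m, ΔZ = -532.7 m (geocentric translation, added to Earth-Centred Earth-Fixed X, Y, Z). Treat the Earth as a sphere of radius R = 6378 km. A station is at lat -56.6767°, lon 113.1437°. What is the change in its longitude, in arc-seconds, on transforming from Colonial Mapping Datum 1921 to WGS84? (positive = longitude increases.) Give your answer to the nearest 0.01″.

sin φ = -0.835584, cos φ = 0.549363, sin λ = 0.919522, cos λ = -0.393039.
East component: ΔE = −sin λ·ΔX + cos λ·ΔY = −(0.919522)(46.2) + (-0.393039)(300.5) = -160.59 m.
1° of latitude spans πR/180 = 111317 m; at latitude φ, 1° of longitude spans that × cos φ = 61153.5 m, so Δλ = -160.59 / 61153.5 × 3600 = -9.454″.

Δλ = -9.45″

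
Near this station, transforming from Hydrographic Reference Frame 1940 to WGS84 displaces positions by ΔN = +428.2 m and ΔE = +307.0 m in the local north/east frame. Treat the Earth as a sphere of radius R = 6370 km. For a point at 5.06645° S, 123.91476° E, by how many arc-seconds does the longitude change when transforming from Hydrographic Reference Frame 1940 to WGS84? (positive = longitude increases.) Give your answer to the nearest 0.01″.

At latitude -5.06645°, cos φ = 0.996093.
One radian of longitude at latitude φ spans R cos φ, so Δλ = ΔE / (R cos φ) = 307.0 / (6370000 × 0.996093) = 4.8384e-05 rad = 9.980″.

Δλ = 9.98″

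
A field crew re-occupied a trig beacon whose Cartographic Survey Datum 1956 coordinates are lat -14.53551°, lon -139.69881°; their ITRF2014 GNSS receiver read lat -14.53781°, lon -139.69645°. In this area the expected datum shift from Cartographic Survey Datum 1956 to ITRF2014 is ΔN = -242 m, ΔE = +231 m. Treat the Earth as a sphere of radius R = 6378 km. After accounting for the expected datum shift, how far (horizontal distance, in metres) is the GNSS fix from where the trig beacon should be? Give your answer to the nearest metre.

27 m

Observed coordinate differences: Δφ = -0.00230°, Δλ = +0.00236°.
Converting to metres (1° lat = 111317 m, cos φ = 0.967992): observed ΔN = -256.0 m, observed ΔE = 254.3 m.
Subtracting the expected shift leaves a residual of -256.0 − (-242) = -14.0 m north and 254.3 − (231) = 23.3 m east.
Residual distance = √((-14.0)² + 23.3²) = 27.2 m.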